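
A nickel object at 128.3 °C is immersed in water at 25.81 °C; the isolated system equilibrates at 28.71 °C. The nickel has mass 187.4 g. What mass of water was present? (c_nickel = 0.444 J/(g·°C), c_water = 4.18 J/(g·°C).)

m ≈ 684 g

Heat gained plus heat lost sum to zero:
187.4·0.444·(28.71 − 128.3) + m·4.18·(28.71 − 25.81) = 0
12.12 m = 8286.4
m = 8286.4/12.12 ≈ 683.6 g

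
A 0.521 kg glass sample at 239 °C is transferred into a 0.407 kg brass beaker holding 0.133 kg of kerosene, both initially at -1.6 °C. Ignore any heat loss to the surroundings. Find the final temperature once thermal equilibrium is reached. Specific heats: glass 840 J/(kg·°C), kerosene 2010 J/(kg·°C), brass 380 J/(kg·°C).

T_f ≈ 120.9 °C

T_f = Σ m_i c_i T_i / Σ m_i c_i:
T_f = (437.64·239 + 267.33·(-1.6) + 154.66·(-1.6)) / (437.64 + 267.33 + 154.66)
    = 103921 / 859.63 ≈ 120.89 °C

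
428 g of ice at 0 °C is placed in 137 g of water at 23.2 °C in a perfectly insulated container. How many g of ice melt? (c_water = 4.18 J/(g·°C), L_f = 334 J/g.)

m_melted ≈ 39.8 g

Cooling the water to 0 °C releases 137·4.18·23.2 = 13286 J.
Melting all 428 g of ice would need 428·334 = 142952 J.
13286 J < 142952 J, so only part of the ice melts and the system sits at 0 °C.
m_melted·334 = 13286  ⇒  m_melted ≈ 39.78 g.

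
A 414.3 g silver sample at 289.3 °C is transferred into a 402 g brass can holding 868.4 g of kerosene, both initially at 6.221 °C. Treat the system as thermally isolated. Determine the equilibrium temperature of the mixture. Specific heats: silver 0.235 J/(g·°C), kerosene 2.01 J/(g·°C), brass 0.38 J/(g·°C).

Energy conservation, ΣQ = 0:
414.3*0.235*(T − 289.3) + 868.4*2.01*(T − 6.221) + 402*0.38*(T − 6.221) = 0
97.36(T − 289.3) + 1745.5(T − 6.221) + 152.76(T − 6.221) = 0
(97.36 + 1745.5 + 152.76) T = 97.36*289.3 + 1745.5*6.221 + 152.76*6.221
T ≈ 20.03 °C

T_f ≈ 20.0 °C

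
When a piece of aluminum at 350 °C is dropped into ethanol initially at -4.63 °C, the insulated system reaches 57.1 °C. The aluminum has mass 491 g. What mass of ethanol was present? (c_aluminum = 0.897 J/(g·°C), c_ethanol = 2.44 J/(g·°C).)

m ≈ 856 g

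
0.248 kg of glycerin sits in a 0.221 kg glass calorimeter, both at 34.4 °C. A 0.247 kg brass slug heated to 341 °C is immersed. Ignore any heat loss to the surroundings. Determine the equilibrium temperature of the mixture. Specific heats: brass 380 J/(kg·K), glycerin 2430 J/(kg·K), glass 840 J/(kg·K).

Energy conservation, ΣQ = 0:
0.247*380*(T − 341) + 0.248*2430*(T − 34.4) + 0.221*840*(T − 34.4) = 0
93.86(T − 341) + 602.64(T − 34.4) + 185.64(T − 34.4) = 0
882.14 T = 59123
T = 59123 / 882.14 = 67 °C

T_f ≈ 67.0 °C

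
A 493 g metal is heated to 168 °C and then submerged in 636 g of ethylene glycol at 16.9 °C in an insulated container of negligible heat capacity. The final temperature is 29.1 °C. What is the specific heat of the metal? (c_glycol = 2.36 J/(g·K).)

Setting the total heat transfer to zero:
493×c×(29.1 − 168) + 636×2.36×(29.1 − 16.9) = 0
-68478 c = -18312
c = -18312/-68478 ≈ 0.2674 J/(g·K)

c ≈ 0.267 J/(g·K)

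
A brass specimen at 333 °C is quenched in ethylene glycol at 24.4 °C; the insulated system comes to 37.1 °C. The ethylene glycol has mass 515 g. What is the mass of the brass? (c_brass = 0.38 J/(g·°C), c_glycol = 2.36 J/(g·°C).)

m ≈ 137 g

|Q_brass| = |Q_glycol|:
m×0.38×(333 − 37.1) = 515×2.36×(37.1 − 24.4)
112.44 m = 15436  ⇒  m ≈ 137.3 g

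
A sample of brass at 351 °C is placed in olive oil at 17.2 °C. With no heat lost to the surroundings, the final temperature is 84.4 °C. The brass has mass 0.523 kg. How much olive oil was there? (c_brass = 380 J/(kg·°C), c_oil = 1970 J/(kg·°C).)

m ≈ 0.4 kg

Setting the total heat transfer to zero:
0.523·380·(84.4 − 351) + m·1970·(84.4 − 17.2) = 0
132384 m = 52984
m = 52984/132384 ≈ 0.4002 kg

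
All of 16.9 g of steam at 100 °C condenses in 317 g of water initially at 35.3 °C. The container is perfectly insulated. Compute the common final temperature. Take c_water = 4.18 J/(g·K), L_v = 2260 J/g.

T_f ≈ 65.9 °C

Sum of m c ΔT and latent-heat terms is zero:
latent heat released on condensation: 16.9×2260 = 38194; condensate cools 100→T: 16.9×4.18×(T − 100) = 70.64(T − 100); original water: 1325.1(T − 35.3)
1395.7 T = 38194 + 7064.2 + 46775 = 92033
T ≈ 65.94 °C (< 100 °C, so full condensation is consistent).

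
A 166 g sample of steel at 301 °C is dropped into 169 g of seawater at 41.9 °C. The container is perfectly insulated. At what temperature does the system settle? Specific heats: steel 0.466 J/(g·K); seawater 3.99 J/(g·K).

T_f ≈ 68.6 °C

Heat lost by the steel equals heat gained by the seawater:
166×0.466×(301 − T) = 169×3.99×(T − 41.9)
77.36(301 − T) = 674.31(T − 41.9)
751.67 T = 51538  ⇒  T ≈ 68.56 °C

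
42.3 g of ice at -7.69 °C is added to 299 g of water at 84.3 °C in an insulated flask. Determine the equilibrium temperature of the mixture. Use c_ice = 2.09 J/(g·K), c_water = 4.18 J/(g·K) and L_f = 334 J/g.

T_f ≈ 63.5 °C

Net heat exchanged in the isolated system is zero:
ice -7.69→0 °C: 42.3×2.09×7.69 = 679.85; fusion: m_ice L_f = 42.3×334 = 14128; meltwater 0→T: 42.3×4.18×T = 176.81 T; water: 1249.8(T − 84.3)
1426.6 T = 105360 − 14808 = 90552
T ≈ 63.47 °C. Since T > 0 °C, the all-ice-melts assumption holds.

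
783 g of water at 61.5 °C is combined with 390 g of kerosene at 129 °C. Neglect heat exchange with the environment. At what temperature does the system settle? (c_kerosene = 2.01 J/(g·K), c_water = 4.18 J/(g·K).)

T_f ≈ 74.5 °C

|Q_kerosene| = |Q_water|:
390*2.01*(129 − T) = 783*4.18*(T − 61.5)
783.9(129 − T) = 3272.9(T − 61.5)
4056.8 T = 302409  ⇒  T ≈ 74.54 °C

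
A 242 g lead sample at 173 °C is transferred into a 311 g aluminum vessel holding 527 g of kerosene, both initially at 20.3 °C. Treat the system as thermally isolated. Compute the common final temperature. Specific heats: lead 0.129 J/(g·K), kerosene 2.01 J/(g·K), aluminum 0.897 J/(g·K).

T_f ≈ 23.8 °C

Taking heat into each body as positive, Σ m c ΔT = 0:
242*0.129*(T − 173) + 527*2.01*(T − 20.3) + 311*0.897*(T − 20.3) = 0
31.22(T − 173) + 1059.3(T − 20.3) + 278.97(T − 20.3) = 0
1369.5 T = 32567
T ≈ 23.78 °C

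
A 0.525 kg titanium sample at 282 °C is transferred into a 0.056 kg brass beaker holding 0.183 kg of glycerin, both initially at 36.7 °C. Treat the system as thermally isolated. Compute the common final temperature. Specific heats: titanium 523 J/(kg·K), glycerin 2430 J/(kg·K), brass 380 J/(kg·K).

Net heat exchanged in the isolated system is zero:
0.525·523·(T − 282) + 0.183·2430·(T − 36.7) + 0.056·380·(T − 36.7) = 0
(274.57 + 444.69 + 21.28) T = 274.57·282 + 444.69·36.7 + 21.28·36.7
T ≈ 127.65 °C

T_f ≈ 127.7 °C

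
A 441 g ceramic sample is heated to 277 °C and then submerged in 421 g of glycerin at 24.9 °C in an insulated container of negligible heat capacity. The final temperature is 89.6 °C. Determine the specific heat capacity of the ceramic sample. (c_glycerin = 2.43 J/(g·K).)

c ≈ 0.801 J/(g·K)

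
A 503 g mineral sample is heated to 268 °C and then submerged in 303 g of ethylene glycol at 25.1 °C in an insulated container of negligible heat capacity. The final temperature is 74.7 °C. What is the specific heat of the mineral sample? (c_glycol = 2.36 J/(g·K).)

Net heat exchanged in the isolated system is zero:
503·c·(74.7 − 268) + 303·2.36·(74.7 − 25.1) = 0
-97230 c = -35468
c = -35468/-97230 ≈ 0.3648 J/(g·K)

c ≈ 0.365 J/(g·K)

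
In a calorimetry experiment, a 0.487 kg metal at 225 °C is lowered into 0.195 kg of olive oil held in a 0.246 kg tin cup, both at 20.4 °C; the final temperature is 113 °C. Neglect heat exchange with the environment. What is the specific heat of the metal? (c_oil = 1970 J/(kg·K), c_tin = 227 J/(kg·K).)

c ≈ 747 J/(kg·K)

Conservation of energy gives ΣQ = 0:
0.487×c×(113 − 225) + 0.195×1970×(113 − 20.4) + 0.246×227×(113 − 20.4) = 0
-54.54 c = -40743
c = -40743/-54.54 ≈ 747 J/(kg·K)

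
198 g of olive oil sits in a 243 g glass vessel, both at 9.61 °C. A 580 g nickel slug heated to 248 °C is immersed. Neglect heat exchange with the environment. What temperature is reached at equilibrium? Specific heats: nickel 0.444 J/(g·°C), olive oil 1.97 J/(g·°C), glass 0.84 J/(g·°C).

T_f ≈ 81.7 °C

T_f is the heat-capacity-weighted average of the initial temperatures:
T_f = (257.52×248 + 390.06×9.61 + 204.12×9.61) / (257.52 + 390.06 + 204.12)
    = 69575 / 851.7 ≈ 81.69 °C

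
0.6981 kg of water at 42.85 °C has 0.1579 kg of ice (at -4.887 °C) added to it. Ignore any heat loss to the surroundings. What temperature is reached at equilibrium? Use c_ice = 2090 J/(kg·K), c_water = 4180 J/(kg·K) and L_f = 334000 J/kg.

Energy conservation, ΣQ = 0:
ice -4.887→0 °C: 0.1579·2090·4.887 = 1612.8; melt ice: 0.1579·334000 = 52739; meltwater 0→T: 0.1579·4180·T = 660.02 T; water: 2918.1(T − 42.85)
3578.1 T = 125039 − 54351 = 70687
T ≈ 19.76 °C — above 0 °C, consistent with complete melting.

T_f ≈ 19.8 °C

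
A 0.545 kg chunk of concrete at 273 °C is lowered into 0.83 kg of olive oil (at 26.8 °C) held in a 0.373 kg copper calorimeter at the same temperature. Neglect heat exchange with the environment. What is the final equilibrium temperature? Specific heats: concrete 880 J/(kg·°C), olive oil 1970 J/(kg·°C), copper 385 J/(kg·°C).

T_f ≈ 79.1 °C

Conservation of energy gives ΣQ = 0:
0.545·880·(T − 273) + 0.83·1970·(T − 26.8) + 0.373·385·(T − 26.8) = 0
479.6(T − 273) + 1635.1(T − 26.8) + 143.6(T − 26.8) = 0
2258.3 T = 178600
T ≈ 79.09 °C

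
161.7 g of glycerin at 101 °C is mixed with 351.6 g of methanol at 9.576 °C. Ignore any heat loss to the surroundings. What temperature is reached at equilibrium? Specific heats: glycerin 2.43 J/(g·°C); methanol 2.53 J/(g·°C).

T_f = Σ m_i c_i T_i / Σ m_i c_i:
T_f = (392.93*101 + 889.55*9.576) / (392.93 + 889.55)
    = 48204 / 1282.5 ≈ 37.59 °C

T_f ≈ 37.6 °C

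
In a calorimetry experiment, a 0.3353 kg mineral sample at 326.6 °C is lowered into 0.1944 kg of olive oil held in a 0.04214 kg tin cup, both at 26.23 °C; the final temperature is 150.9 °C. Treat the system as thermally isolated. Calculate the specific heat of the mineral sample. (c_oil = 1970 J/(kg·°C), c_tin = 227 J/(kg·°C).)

c ≈ 831 J/(kg·°C)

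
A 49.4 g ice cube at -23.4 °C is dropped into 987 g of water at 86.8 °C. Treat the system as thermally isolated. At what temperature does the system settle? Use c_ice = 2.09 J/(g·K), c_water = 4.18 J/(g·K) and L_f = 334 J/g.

T_f ≈ 78.3 °C

Let T be the final temperature. ΣQ_i = 0:
ice -23.4→0 °C: 49.4·2.09·23.4 = 2416; fusion: m_ice L_f = 49.4·334 = 16500; meltwater 0→T: 49.4·4.18·T = 206.49 T; water: 4125.7(T − 86.8)
4332.2 T = 358107 − 18916 = 339192
T ≈ 78.30 °C (positive, so assuming full melt was valid).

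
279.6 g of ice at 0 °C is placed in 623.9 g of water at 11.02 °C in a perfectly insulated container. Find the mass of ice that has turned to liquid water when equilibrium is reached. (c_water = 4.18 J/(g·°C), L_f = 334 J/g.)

m_melted ≈ 86 g

Water can give up m c ΔT = 623.9·4.18·11.02 = 28739 J before reaching 0 °C.
To melt every bit of ice: 279.6·334 = 93386 J.
Since 28739 < 93386 J, not all the ice melts; equilibrium is at 0 °C.
m_melted·334 = 28739  ⇒  m_melted ≈ 86.05 g.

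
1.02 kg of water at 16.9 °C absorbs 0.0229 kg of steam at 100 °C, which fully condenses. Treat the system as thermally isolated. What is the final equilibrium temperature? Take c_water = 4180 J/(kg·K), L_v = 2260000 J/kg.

Conservation of energy gives ΣQ = 0:
condense steam: −0.0229×2260000 = −51754; condensate cools 100→T: 0.0229×4180×(T − 100) = 95.72(T − 100); water warms: 1.02×4180×(T − 16.9) = 4263.6(T − 16.9)
4359.3 T = 51754 + 9572.2 + 72055 = 133381
T ≈ 30.60 °C, under the boiling point, so the assumption holds.

T_f ≈ 30.6 °C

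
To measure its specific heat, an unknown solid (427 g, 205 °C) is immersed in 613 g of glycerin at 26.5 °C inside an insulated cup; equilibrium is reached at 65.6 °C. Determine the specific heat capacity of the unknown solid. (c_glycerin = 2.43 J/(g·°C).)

c ≈ 0.978 J/(g·°C)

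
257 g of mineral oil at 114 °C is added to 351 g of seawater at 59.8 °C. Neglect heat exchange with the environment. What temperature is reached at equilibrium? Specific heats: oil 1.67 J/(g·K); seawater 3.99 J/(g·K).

T_f is the heat-capacity-weighted average of the initial temperatures:
T_f = (429.19×114 + 1400.5×59.8) / (429.19 + 1400.5)
    = 132677 / 1829.7 ≈ 72.51 °C

T_f ≈ 72.5 °C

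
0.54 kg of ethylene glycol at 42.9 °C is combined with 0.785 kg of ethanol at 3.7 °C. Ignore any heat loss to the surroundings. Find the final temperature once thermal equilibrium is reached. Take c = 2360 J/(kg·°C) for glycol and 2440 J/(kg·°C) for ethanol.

T_f ≈ 19.4 °C

Let T be the final temperature. ΣQ_i = 0:
0.54×2360×(T − 42.9) + 0.785×2440×(T − 3.7) = 0
3189.8 T = 61759
T = 61759/3189.8 ≈ 19.36 °C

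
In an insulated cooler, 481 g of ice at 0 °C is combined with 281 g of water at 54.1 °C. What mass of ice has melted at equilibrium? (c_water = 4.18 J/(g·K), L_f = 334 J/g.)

Heat available from the water dropping to 0 °C: 281×4.18×54.1 = 63545 J.
Fully melting the ice requires m_ice L_f = 481×334 = 160654 J.
That's not enough to melt it all — equilibrium is at 0 °C with ice remaining.
m_melted×334 = 63545  ⇒  m_melted ≈ 190.3 g.

m_melted ≈ 190 g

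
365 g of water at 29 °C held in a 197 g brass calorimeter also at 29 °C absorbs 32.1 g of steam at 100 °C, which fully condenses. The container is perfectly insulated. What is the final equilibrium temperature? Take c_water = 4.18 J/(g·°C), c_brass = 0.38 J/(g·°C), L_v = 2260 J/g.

T_f ≈ 76.3 °C

Let T be the final temperature. ΣQ_i = 0:
latent heat released on condensation: 32.1·2260 = 72546
  condensed water 100 °C→T: 134.18(T − 100)
  original water: 1525.7(T − 29)
  brass cup: 197·0.38·(T − 29) = 74.86(T − 29)
1734.7 T = 72546 + 13418 + 46416 = 132380
T ≈ 76.31 °C — below 100 °C, confirming all the steam condensed.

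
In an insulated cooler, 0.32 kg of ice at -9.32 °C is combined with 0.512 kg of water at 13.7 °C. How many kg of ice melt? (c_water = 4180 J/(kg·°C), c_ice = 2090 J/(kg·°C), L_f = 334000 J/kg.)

m_melted ≈ 0.0691 kg

Cooling the water to 0 °C releases 0.512×4180×13.7 = 29320 J.
Warming the ice to 0 °C takes 0.32×2090×9.32 = 6233.2 J, leaving 23087 J for melting.
Fully melting the ice requires m_ice L_f = 0.32×334000 = 106880 J.
Since 23087 < 106880 J, not all the ice melts; equilibrium is at 0 °C.
m_melt = 23087 / L_f = 0.06912 kg.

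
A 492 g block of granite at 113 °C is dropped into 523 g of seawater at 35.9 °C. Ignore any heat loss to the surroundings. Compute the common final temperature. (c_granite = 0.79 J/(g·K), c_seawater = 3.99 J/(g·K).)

T_f ≈ 48.0 °C

Heat gained plus heat lost sum to zero:
492·0.79·(T − 113) + 523·3.99·(T − 35.9) = 0
(388.68 + 2086.8) T = 388.68·113 + 2086.8·35.9
T = 118836 / 2475.4 = 48 °C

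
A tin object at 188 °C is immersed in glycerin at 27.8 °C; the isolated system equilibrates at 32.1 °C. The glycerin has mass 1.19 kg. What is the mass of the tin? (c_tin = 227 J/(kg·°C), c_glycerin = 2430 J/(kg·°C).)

m ≈ 0.351 kg

Heat lost by the tin = heat gained by the glycerin:
m·227·(188 − 32.1) = 1.19·2430·(32.1 − 27.8)
35389 m = 12434  ⇒  m ≈ 0.3514 kg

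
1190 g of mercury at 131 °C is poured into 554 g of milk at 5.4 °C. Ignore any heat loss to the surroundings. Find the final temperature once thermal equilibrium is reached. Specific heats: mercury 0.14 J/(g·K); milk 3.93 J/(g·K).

Heat lost by the mercury equals heat gained by the milk:
1190×0.14×(131 − T) = 554×3.93×(T − 5.4)
166.6(131 − T) = 2177.2(T − 5.4)
2343.8 T = 33582  ⇒  T ≈ 14.33 °C

T_f ≈ 14.3 °C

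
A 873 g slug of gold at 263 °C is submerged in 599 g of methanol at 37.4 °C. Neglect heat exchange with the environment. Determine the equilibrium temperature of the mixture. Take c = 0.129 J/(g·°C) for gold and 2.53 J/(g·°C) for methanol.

Energy conservation, ΣQ = 0:
873·0.129·(T − 263) + 599·2.53·(T − 37.4) = 0
112.62(T − 263) + 1515.5(T − 37.4) = 0
1628.1 T = 86297
T = 86297/1628.1 ≈ 53.01 °C

T_f ≈ 53.0 °C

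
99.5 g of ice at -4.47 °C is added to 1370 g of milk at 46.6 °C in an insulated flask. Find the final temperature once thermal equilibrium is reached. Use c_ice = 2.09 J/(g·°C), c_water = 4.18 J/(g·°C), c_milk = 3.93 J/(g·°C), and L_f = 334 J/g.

Setting the total heat transfer to zero:
warm ice to 0 °C: 99.5×2.09×(0 − (-4.47)) = 929.56
  latent heat to melt: 99.5×334 = 33233
  warm the meltwater: 415.91 T
  milk cools: 1370×3.93×(T − 46.6) = 5384.1(T − 46.6)
5800 T = 250899 − 34163 = 216737
T ≈ 37.37 °C (positive, so assuming full melt was valid).

T_f ≈ 37.4 °C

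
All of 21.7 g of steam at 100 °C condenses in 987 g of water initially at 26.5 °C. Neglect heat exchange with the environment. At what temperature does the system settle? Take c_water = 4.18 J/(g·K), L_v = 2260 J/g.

Heat gained plus heat lost sum to zero:
condense steam: −21.7·2260 = −49042
  condensate cools 100→T: 21.7·4.18·(T − 100) = 90.71(T − 100)
  water warms: 987·4.18·(T − 26.5) = 4125.7(T − 26.5)
4216.4 T = 49042 + 9070.6 + 109330 = 167443
T ≈ 39.71 °C, under the boiling point, so the assumption holds.

T_f ≈ 39.7 °C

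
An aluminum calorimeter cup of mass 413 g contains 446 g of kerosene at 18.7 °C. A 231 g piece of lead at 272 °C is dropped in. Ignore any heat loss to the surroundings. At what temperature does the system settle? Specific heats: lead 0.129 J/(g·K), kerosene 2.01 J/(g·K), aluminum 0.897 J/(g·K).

T_f ≈ 24.5 °C

Conservation of energy gives ΣQ = 0:
231·0.129·(T − 272) + 446·2.01·(T − 18.7) + 413·0.897·(T − 18.7) = 0
(29.8 + 896.46 + 370.46) T = 29.8·272 + 896.46·18.7 + 370.46·18.7
T ≈ 24.52 °C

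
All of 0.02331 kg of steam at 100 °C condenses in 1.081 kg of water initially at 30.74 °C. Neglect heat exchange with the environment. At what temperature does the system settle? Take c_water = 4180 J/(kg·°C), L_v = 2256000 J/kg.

Taking heat into each body as positive, Σ m c ΔT = 0:
condense steam: −0.02331·2256000 = −52587; condensate cools 100→T: 0.02331·4180·(T − 100) = 97.44(T − 100); water warms: 1.081·4180·(T − 30.74) = 4518.6(T − 30.74)
4616 T = 52587 + 9743.6 + 138901 = 201232
T ≈ 43.59 °C (< 100 °C, so full condensation is consistent).

T_f ≈ 43.6 °C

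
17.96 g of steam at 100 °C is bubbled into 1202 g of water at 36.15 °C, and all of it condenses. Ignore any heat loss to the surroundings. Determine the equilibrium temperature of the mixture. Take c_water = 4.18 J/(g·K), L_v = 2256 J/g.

Conservation of energy gives ΣQ = 0:
latent heat released on condensation: 17.96·2256 = 40518; condensate cools 100→T: 17.96·4.18·(T − 100) = 75.07(T − 100); original water: 5024.4(T − 36.15)
5099.4 T = 40518 + 7507.3 + 181631 = 229656
T ≈ 45.04 °C (< 100 °C, so full condensation is consistent).

T_f ≈ 45.0 °C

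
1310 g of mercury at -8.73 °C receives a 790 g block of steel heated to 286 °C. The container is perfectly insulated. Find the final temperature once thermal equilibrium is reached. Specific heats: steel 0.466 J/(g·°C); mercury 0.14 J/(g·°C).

T_f ≈ 188.0 °C

Net heat exchanged in the isolated system is zero:
790×0.466×(T − 286) + 1310×0.14×(T − (-8.73)) = 0
551.54 T = 103687
T = 103687 / 551.54 = 188 °C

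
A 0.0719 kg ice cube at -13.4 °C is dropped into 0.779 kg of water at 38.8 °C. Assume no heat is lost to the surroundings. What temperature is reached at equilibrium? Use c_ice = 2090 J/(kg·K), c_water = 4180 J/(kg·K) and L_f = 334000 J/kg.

T_f ≈ 28.2 °C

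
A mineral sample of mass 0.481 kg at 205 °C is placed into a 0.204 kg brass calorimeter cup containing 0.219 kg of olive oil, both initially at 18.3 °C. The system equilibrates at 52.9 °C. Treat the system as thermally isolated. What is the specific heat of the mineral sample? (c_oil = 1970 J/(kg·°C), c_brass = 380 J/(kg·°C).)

Energy conservation, ΣQ = 0:
0.481·c·(52.9 − 205) + 0.219·1970·(52.9 − 18.3) + 0.204·380·(52.9 − 18.3) = 0
-73.16 c = -17610
c = -17610/-73.16 ≈ 240.7 J/(kg·°C)

c ≈ 241 J/(kg·°C)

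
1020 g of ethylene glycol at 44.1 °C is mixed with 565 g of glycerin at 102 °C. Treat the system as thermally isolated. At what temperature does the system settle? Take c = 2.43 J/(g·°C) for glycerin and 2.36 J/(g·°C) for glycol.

T_f ≈ 65.1 °C

Taking heat into each body as positive, Σ m c ΔT = 0:
565*2.43*(T − 102) + 1020*2.36*(T − 44.1) = 0
1373(T − 102) + 2407.2(T − 44.1) = 0
3780.1 T = 246198
T ≈ 65.13 °C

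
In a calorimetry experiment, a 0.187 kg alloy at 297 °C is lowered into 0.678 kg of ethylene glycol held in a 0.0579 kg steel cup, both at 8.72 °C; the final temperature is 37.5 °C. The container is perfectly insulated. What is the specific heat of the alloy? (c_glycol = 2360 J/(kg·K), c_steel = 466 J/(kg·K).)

c ≈ 965 J/(kg·K)

Taking heat into each body as positive, Σ m c ΔT = 0:
0.187·c·(37.5 − 297) + 0.678·2360·(37.5 − 8.72) + 0.0579·466·(37.5 − 8.72) = 0
-48.53 c = -46827
c = -46827/-48.53 ≈ 965 J/(kg·K)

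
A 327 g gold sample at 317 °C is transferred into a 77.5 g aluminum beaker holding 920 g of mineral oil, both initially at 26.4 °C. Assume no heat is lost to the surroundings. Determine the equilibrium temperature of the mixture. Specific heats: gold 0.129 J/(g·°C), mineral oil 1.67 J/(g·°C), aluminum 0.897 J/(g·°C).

T_f ≈ 33.8 °C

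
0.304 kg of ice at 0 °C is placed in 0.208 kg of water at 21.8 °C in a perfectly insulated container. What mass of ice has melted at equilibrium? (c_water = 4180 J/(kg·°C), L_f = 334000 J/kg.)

m_melted ≈ 0.0567 kg

Heat available from the water dropping to 0 °C: 0.208×4180×21.8 = 18954 J.
Melting all 0.304 kg of ice would need 0.304×334000 = 101536 J.
18954 J < 101536 J, so only part of the ice melts and the system sits at 0 °C.
Mass melted = 18954/334000 ≈ 0.05675 kg.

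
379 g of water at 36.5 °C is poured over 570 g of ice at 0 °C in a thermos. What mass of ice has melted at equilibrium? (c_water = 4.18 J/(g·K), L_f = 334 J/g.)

m_melted ≈ 173 g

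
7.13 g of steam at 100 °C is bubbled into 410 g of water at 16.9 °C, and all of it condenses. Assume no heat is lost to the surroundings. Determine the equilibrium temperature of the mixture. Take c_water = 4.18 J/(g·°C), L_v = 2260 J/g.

T_f ≈ 27.6 °C

Energy conservation, ΣQ = 0:
steam→water at 100 °C releases m L_v = 7.13·2260 = 16114
  condensate cools 100→T: 7.13·4.18·(T − 100) = 29.8(T − 100)
  water warms: 410·4.18·(T − 16.9) = 1713.8(T − 16.9)
1743.6 T = 16114 + 2980.3 + 28963 = 48057
T ≈ 27.56 °C (< 100 °C, so full condensation is consistent).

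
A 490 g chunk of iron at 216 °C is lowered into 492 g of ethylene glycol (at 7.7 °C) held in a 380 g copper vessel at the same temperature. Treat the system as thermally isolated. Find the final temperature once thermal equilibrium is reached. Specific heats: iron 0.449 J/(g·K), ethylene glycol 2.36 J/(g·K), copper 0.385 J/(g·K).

T_f ≈ 37.7 °C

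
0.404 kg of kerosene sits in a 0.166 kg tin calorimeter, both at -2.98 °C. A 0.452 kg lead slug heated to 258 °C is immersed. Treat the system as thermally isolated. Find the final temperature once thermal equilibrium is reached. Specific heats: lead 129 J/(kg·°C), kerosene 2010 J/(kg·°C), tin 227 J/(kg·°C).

Let T be the final temperature. ΣQ_i = 0:
0.452·129·(T − 258) + 0.404·2010·(T − (-2.98)) + 0.166·227·(T − (-2.98)) = 0
58.31(T − 258) + 812.04(T − (-2.98)) + 37.68(T − (-2.98)) = 0
(58.31 + 812.04 + 37.68) T = 58.31·258 + 812.04·(-2.98) + 37.68·(-2.98)
T = 12511 / 908.03 = 13.8 °C

T_f ≈ 13.8 °C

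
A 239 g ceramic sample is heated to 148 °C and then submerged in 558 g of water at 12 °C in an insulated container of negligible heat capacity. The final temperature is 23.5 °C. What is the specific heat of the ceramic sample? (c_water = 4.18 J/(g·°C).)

c ≈ 0.901 J/(g·°C)

Conservation of energy gives ΣQ = 0:
239×c×(23.5 − 148) + 558×4.18×(23.5 − 12) = 0
-29756 c = -26823
c = -26823/-29756 ≈ 0.9014 J/(g·°C)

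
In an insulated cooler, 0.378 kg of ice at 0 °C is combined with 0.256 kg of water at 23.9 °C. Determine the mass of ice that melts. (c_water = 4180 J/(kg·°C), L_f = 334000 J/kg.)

m_melted ≈ 0.0766 kg

Cooling the water to 0 °C releases 0.256·4180·23.9 = 25575 J.
Fully melting the ice requires m_ice L_f = 0.378·334000 = 126252 J.
That's not enough to melt it all — equilibrium is at 0 °C with ice remaining.
m_melt = 25575 / L_f = 0.07657 kg.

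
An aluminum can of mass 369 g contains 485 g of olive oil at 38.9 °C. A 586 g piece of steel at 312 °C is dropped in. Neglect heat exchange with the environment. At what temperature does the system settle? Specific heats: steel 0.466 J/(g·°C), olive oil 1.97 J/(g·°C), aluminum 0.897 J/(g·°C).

T_f ≈ 86.7 °C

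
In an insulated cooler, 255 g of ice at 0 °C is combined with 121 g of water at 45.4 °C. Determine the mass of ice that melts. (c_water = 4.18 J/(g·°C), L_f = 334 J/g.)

m_melted ≈ 68.7 g

Cooling the water to 0 °C releases 121·4.18·45.4 = 22962 J.
To melt every bit of ice: 255·334 = 85170 J.
That's not enough to melt it all — equilibrium is at 0 °C with ice remaining.
Mass melted = 22962/334 ≈ 68.75 g.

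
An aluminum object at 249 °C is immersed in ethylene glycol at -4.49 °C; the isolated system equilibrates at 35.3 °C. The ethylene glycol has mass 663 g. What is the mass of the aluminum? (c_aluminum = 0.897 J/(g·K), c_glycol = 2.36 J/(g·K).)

Heat lost by the aluminum = heat gained by the glycol:
m×0.897×(249 − 35.3) = 663×2.36×(35.3 − (-4.49))
191.69 m = 62259  ⇒  m ≈ 324.8 g

m ≈ 325 g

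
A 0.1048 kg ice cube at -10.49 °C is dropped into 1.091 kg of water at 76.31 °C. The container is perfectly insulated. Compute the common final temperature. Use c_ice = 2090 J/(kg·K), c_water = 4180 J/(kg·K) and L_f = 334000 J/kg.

T_f ≈ 62.2 °C

Energy balance with sensible and latent terms:
ice -10.49→0 °C: 0.1048·2090·10.49 = 2297.6
  latent heat to melt: 0.1048·334000 = 35003
  warm the meltwater: 438.06 T
  water cools: 1.091·4180·(T − 76.31) = 4560.4(T − 76.31)
4998.4 T = 348003 − 37301 = 310702
T ≈ 62.16 °C — above 0 °C, consistent with complete melting.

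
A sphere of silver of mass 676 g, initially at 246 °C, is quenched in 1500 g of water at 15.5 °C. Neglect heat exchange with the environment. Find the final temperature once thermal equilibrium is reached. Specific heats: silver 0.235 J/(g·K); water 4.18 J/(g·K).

T_f ≈ 21.2 °C

T_f = Σ m_i c_i T_i / Σ m_i c_i:
T_f = (158.86·246 + 6270·15.5) / (158.86 + 6270)
    = 136265 / 6428.9 ≈ 21.20 °C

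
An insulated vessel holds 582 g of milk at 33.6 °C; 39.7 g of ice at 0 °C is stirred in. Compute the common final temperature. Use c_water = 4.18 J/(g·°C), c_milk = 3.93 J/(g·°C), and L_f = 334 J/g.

Energy conservation, ΣQ = 0:
fusion: m_ice L_f = 39.7·334 = 13260; warm the meltwater: 165.95 T; milk: 2287.3(T − 33.6)
2453.2 T = 76852 − 13260 = 63592
T ≈ 25.92 °C — above 0 °C, consistent with complete melting.

T_f ≈ 25.9 °C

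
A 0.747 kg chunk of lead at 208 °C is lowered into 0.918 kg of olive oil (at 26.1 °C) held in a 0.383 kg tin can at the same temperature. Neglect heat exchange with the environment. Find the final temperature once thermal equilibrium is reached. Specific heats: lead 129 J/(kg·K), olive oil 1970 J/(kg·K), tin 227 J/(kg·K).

Conservation of energy gives ΣQ = 0:
0.747×129×(T − 208) + 0.918×1970×(T − 26.1) + 0.383×227×(T − 26.1) = 0
96.36(T − 208) + 1808.5(T − 26.1) + 86.94(T − 26.1) = 0
(96.36 + 1808.5 + 86.94) T = 96.36×208 + 1808.5×26.1 + 86.94×26.1
T = 69513 / 1991.8 = 34.9 °C

T_f ≈ 34.9 °C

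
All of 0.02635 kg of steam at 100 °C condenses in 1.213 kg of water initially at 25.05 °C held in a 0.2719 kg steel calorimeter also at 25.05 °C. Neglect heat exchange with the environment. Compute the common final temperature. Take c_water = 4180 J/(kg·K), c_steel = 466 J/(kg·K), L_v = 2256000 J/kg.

T_f ≈ 37.8 °C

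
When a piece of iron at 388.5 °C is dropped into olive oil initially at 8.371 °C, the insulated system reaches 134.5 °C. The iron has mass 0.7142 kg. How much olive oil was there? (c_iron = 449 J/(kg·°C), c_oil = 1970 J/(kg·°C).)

m ≈ 0.328 kg

Heat lost by the iron = heat gained by the oil:
0.7142×449×(388.5 − 134.5) = m×1970×(134.5 − 8.371)
248474 m = 81452  ⇒  m ≈ 0.3278 kg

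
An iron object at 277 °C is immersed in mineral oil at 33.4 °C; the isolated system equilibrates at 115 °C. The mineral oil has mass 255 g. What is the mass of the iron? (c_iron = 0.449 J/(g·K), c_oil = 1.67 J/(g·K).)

m ≈ 478 g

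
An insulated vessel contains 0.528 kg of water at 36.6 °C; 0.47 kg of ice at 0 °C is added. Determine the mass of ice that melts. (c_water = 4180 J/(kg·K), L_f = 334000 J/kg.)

m_melted ≈ 0.242 kg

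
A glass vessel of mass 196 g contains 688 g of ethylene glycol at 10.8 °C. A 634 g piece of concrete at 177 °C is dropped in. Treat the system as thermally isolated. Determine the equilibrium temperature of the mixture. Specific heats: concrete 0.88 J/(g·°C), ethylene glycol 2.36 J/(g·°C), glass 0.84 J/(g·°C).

Setting the total heat transfer to zero:
634*0.88*(T − 177) + 688*2.36*(T − 10.8) + 196*0.84*(T − 10.8) = 0
(557.92 + 1623.7 + 164.64) T = 557.92*177 + 1623.7*10.8 + 164.64*10.8
T = 118066/2346.2 ≈ 50.32 °C

T_f ≈ 50.3 °C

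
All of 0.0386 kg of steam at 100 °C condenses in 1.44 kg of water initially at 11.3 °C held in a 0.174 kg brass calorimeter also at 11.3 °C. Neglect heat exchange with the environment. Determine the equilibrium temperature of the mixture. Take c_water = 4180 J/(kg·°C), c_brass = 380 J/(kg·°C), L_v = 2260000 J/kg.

T_f ≈ 27.6 °C

Taking heat into each body as positive, Σ m c ΔT = 0:
latent heat released on condensation: 0.0386·2260000 = 87236
  condensed water 100 °C→T: 161.35(T − 100)
  original water: 6019.2(T − 11.3)
  cup: 66.12(T − 11.3)
6246.7 T = 87236 + 16135 + 68764 = 172135
T ≈ 27.56 °C (< 100 °C, so full condensation is consistent).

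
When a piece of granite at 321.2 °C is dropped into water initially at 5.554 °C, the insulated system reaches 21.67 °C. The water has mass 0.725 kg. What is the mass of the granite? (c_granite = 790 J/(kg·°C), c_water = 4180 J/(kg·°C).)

m ≈ 0.206 kg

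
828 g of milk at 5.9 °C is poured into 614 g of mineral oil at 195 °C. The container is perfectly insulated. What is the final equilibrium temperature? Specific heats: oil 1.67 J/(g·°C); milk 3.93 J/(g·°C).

T_f ≈ 51.2 °C

Taking heat into each body as positive, Σ m c ΔT = 0:
614×1.67×(T − 195) + 828×3.93×(T − 5.9) = 0
1025.4(T − 195) + 3254(T − 5.9) = 0
(1025.4 + 3254) T = 1025.4×195 + 3254×5.9
T = 219148 / 4279.4 = 51.2 °C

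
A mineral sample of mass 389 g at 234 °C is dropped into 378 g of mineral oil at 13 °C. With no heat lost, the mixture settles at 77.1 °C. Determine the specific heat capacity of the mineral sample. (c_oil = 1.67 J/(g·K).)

c ≈ 0.663 J/(g·K)

m_s c (T_s − T_f) = m_oil c_oil (T_f − T_0):
389×c×(234 − 77.1) = 378×1.67×(77.1 − 13)
61034 c = 40464  ⇒  c ≈ 0.663 J/(g·K)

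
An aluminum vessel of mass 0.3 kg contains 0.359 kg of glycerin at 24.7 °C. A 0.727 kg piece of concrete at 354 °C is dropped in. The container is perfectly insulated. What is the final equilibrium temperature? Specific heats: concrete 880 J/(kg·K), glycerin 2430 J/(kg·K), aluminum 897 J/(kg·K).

T_f ≈ 143.0 °C

T_f = Σ m_i c_i T_i / Σ m_i c_i:
T_f = (639.76×354 + 872.37×24.7 + 269.1×24.7) / (639.76 + 872.37 + 269.1)
    = 254669 / 1781.2 ≈ 142.97 °C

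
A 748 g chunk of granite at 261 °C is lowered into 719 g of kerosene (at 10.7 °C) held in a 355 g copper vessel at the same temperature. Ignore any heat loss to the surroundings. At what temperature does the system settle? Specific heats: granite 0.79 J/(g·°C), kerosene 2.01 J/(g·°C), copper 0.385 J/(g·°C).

T_f ≈ 78.8 °C

Let T be the final temperature. ΣQ_i = 0:
748×0.79×(T − 261) + 719×2.01×(T − 10.7) + 355×0.385×(T − 10.7) = 0
590.92(T − 261) + 1445.2(T − 10.7) + 136.68(T − 10.7) = 0
2172.8 T = 171156
T = 171156/2172.8 ≈ 78.77 °C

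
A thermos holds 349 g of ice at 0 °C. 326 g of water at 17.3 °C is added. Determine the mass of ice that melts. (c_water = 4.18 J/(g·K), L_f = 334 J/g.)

m_melted ≈ 70.6 g

Cooling the water to 0 °C releases 326×4.18×17.3 = 23574 J.
Melting all 349 g of ice would need 349×334 = 116566 J.
That's not enough to melt it all — equilibrium is at 0 °C with ice remaining.
m_melted×334 = 23574  ⇒  m_melted ≈ 70.58 g.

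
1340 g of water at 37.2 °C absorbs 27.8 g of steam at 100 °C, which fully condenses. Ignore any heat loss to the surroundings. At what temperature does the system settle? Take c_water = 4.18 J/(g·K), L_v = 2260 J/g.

Setting the total heat transfer to zero:
steam→water at 100 °C releases m L_v = 27.8·2260 = 62828; condensate cools 100→T: 27.8·4.18·(T − 100) = 116.2(T − 100); water warms: 1340·4.18·(T − 37.2) = 5601.2(T − 37.2)
5717.4 T = 62828 + 11620 + 208365 = 282813
T ≈ 49.47 °C, under the boiling point, so the assumption holds.

T_f ≈ 49.5 °C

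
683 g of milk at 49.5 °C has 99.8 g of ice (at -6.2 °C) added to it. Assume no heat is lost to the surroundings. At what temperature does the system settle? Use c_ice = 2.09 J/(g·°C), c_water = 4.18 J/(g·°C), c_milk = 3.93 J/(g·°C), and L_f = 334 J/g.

T_f ≈ 31.7 °C

Net heat exchanged in the isolated system is zero:
ice -6.2→0 °C: 99.8×2.09×6.2 = 1293.2
  melt ice: 99.8×334 = 33333
  meltwater 0→T: 99.8×4.18×T = 417.16 T
  milk: 2684.2(T − 49.5)
3101.4 T = 132867 − 34626 = 98241
T ≈ 31.68 °C — above 0 °C, consistent with complete melting.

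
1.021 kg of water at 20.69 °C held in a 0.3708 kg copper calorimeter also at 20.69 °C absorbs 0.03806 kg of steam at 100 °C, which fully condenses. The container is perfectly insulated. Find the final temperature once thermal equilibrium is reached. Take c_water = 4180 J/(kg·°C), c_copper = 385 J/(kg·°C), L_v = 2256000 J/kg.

T_f ≈ 42.2 °C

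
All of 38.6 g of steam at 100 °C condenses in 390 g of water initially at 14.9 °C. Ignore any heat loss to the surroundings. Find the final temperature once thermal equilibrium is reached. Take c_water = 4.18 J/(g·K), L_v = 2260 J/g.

Let T be the final temperature. ΣQ_i = 0:
steam→water at 100 °C releases m L_v = 38.6×2260 = 87236
  condensate cools 100→T: 38.6×4.18×(T − 100) = 161.35(T − 100)
  water warms: 390×4.18×(T − 14.9) = 1630.2(T − 14.9)
1791.5 T = 87236 + 16135 + 24290 = 127661
T ≈ 71.26 °C — below 100 °C, confirming all the steam condensed.

T_f ≈ 71.3 °C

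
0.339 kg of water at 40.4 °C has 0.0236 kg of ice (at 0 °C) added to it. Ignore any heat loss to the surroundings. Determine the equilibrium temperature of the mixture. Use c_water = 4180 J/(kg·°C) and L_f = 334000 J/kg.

Let T be the final temperature. ΣQ_i = 0:
melt ice: 0.0236×334000 = 7882.4
  meltwater 0→T: 0.0236×4180×T = 98.65 T
  water cools: 0.339×4180×(T − 40.4) = 1417(T − 40.4)
1515.7 T = 57248 − 7882.4 = 49365
T ≈ 32.57 °C. Since T > 0 °C, the all-ice-melts assumption holds.

T_f ≈ 32.6 °C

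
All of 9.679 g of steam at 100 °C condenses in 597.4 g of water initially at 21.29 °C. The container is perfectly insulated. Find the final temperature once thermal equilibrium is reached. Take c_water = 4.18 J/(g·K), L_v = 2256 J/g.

Setting the total heat transfer to zero:
latent heat released on condensation: 9.679×2256 = 21836; condensate cools 100→T: 9.679×4.18×(T − 100) = 40.46(T − 100); water warms: 597.4×4.18×(T − 21.29) = 2497.1(T − 21.29)
2537.6 T = 21836 + 4045.8 + 53164 = 79046
T ≈ 31.15 °C — below 100 °C, confirming all the steam condensed.

T_f ≈ 31.1 °C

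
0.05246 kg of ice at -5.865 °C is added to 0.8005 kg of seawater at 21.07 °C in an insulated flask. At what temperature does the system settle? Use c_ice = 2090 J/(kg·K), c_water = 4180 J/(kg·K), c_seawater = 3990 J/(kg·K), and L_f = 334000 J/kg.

T_f ≈ 14.4 °C

Taking heat into each body as positive, Σ m c ΔT = 0:
ice -5.865→0 °C: 0.05246·2090·5.865 = 643.05
  fusion: m_ice L_f = 0.05246·334000 = 17522
  meltwater 0→T: 0.05246·4180·T = 219.28 T
  seawater: 3194(T − 21.07)
3413.3 T = 67297 − 18165 = 49133
T ≈ 14.39 °C — above 0 °C, consistent with complete melting.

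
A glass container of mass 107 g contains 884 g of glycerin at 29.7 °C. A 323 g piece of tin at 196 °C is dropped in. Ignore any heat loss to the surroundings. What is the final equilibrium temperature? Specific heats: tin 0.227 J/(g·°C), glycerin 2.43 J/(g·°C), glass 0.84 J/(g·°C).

T_f ≈ 35.0 °C

Setting the total heat transfer to zero:
323*0.227*(T − 196) + 884*2.43*(T − 29.7) + 107*0.84*(T − 29.7) = 0
2311.3 T = 80840
T ≈ 34.98 °C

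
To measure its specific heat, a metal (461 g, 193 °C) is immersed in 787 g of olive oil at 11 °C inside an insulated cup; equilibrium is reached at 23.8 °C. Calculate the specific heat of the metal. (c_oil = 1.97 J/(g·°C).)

c ≈ 0.254 J/(g·°C)

m_s c (T_s − T_f) = m_oil c_oil (T_f − T_0):
461·c·(193 − 23.8) = 787·1.97·(23.8 − 11)
78001 c = 19845  ⇒  c ≈ 0.2544 J/(g·°C)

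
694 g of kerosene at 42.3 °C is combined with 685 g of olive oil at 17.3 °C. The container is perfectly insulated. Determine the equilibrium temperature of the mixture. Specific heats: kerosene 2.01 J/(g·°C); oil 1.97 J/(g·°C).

T_f ≈ 30.0 °C

Energy conservation, ΣQ = 0:
694×2.01×(T − 42.3) + 685×1.97×(T − 17.3) = 0
1394.9(T − 42.3) + 1349.5(T − 17.3) = 0
(1394.9 + 1349.5) T = 1394.9×42.3 + 1349.5×17.3
T ≈ 30.01 °C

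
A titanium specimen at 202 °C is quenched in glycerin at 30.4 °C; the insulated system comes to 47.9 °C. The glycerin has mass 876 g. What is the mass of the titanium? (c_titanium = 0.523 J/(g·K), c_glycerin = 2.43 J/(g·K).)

Net heat exchanged in the isolated system is zero:
m×0.523×(47.9 − 202) + 876×2.43×(47.9 − 30.4) = 0
-80.59 m = -37252
m = -37252/-80.59 ≈ 462.2 g

m ≈ 462 g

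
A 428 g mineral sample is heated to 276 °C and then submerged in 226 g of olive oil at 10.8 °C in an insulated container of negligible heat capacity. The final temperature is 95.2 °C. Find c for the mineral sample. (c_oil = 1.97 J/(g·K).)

m_s c (T_s − T_f) = m_oil c_oil (T_f − T_0):
428×c×(276 − 95.2) = 226×1.97×(95.2 − 10.8)
77382 c = 37577  ⇒  c ≈ 0.4856 J/(g·K)

c ≈ 0.486 J/(g·K)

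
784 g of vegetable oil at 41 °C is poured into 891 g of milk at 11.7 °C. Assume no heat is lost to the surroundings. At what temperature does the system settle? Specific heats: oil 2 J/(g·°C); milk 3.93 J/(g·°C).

Taking heat into each body as positive, Σ m c ΔT = 0:
784·2·(T − 41) + 891·3.93·(T − 11.7) = 0
1568(T − 41) + 3501.6(T − 11.7) = 0
5069.6 T = 105257
T = 105257 / 5069.6 = 20.8 °C

T_f ≈ 20.8 °C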